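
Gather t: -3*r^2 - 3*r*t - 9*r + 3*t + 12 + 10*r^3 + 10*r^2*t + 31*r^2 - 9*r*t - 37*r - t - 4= 10*r^3 + 28*r^2 - 46*r + t*(10*r^2 - 12*r + 2) + 8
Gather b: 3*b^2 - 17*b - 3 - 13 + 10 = 3*b^2 - 17*b - 6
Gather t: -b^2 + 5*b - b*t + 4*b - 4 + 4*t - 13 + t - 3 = -b^2 + 9*b + t*(5 - b) - 20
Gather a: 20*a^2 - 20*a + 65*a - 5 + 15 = 20*a^2 + 45*a + 10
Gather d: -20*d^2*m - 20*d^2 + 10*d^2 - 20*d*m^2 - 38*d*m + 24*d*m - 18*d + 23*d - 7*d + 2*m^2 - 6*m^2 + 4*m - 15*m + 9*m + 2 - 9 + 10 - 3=d^2*(-20*m - 10) + d*(-20*m^2 - 14*m - 2) - 4*m^2 - 2*m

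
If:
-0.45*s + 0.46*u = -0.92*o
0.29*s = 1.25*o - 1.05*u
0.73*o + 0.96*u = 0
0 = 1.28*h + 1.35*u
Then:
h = 0.00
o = 0.00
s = 0.00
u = 0.00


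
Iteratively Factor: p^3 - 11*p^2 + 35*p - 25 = (p - 1)*(p^2 - 10*p + 25) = (p - 5)*(p - 1)*(p - 5)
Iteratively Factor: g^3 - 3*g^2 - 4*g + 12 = (g + 2)*(g^2 - 5*g + 6) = (g - 3)*(g + 2)*(g - 2)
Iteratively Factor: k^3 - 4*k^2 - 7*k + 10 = (k - 5)*(k^2 + k - 2) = (k - 5)*(k - 1)*(k + 2)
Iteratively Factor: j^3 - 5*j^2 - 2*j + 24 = (j + 2)*(j^2 - 7*j + 12) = (j - 3)*(j + 2)*(j - 4)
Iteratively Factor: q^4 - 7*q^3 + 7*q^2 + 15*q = (q + 1)*(q^3 - 8*q^2 + 15*q) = (q - 5)*(q + 1)*(q^2 - 3*q) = (q - 5)*(q - 3)*(q + 1)*(q)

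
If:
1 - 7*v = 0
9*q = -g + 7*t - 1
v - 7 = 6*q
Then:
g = 7*t + 65/7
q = -8/7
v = 1/7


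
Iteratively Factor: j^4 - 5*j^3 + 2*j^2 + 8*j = (j - 2)*(j^3 - 3*j^2 - 4*j) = (j - 2)*(j + 1)*(j^2 - 4*j) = j*(j - 2)*(j + 1)*(j - 4)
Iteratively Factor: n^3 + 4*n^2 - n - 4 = (n + 4)*(n^2 - 1) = (n + 1)*(n + 4)*(n - 1)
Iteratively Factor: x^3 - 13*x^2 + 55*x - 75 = (x - 5)*(x^2 - 8*x + 15) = (x - 5)*(x - 3)*(x - 5)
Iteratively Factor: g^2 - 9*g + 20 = (g - 4)*(g - 5)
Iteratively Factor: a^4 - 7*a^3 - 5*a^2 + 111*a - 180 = (a - 5)*(a^3 - 2*a^2 - 15*a + 36) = (a - 5)*(a - 3)*(a^2 + a - 12) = (a - 5)*(a - 3)*(a + 4)*(a - 3)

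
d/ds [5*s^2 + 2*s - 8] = 10*s + 2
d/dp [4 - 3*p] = -3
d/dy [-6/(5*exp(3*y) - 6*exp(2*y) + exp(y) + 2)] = (90*exp(2*y) - 72*exp(y) + 6)*exp(y)/(5*exp(3*y) - 6*exp(2*y) + exp(y) + 2)^2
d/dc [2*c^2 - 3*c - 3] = 4*c - 3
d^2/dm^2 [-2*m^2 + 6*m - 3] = -4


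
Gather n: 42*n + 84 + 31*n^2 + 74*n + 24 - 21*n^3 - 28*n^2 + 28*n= -21*n^3 + 3*n^2 + 144*n + 108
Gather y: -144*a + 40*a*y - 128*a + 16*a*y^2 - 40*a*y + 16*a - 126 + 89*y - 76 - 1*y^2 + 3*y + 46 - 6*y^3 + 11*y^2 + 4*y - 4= -256*a - 6*y^3 + y^2*(16*a + 10) + 96*y - 160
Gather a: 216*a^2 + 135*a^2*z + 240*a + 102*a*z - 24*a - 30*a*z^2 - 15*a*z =a^2*(135*z + 216) + a*(-30*z^2 + 87*z + 216)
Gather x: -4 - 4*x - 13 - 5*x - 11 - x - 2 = -10*x - 30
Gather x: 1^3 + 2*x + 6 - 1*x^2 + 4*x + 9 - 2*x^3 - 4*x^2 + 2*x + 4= -2*x^3 - 5*x^2 + 8*x + 20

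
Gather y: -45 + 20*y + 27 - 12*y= 8*y - 18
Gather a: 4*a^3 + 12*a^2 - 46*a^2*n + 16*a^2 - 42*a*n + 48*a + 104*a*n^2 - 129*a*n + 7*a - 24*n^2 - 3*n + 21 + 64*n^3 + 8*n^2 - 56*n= 4*a^3 + a^2*(28 - 46*n) + a*(104*n^2 - 171*n + 55) + 64*n^3 - 16*n^2 - 59*n + 21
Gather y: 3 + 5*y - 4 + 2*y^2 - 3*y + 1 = 2*y^2 + 2*y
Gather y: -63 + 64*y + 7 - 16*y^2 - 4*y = -16*y^2 + 60*y - 56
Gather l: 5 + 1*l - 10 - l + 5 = 0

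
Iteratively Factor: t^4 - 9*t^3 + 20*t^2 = (t - 5)*(t^3 - 4*t^2) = (t - 5)*(t - 4)*(t^2) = t*(t - 5)*(t - 4)*(t)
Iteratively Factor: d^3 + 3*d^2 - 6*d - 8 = (d + 1)*(d^2 + 2*d - 8) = (d + 1)*(d + 4)*(d - 2)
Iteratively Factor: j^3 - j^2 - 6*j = (j)*(j^2 - j - 6) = j*(j - 3)*(j + 2)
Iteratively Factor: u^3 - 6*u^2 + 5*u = (u)*(u^2 - 6*u + 5) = u*(u - 5)*(u - 1)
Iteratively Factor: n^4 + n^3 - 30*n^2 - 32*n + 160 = (n + 4)*(n^3 - 3*n^2 - 18*n + 40) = (n - 2)*(n + 4)*(n^2 - n - 20) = (n - 2)*(n + 4)^2*(n - 5)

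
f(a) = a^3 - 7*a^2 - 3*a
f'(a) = 3*a^2 - 14*a - 3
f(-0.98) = -4.72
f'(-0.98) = 13.60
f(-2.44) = -48.88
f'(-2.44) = 49.02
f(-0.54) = -0.58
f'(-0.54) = 5.43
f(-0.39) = 0.05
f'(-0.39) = 2.92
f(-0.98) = -4.72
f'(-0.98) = 13.60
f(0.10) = -0.37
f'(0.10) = -4.37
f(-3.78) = -142.69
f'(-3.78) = 92.79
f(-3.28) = -100.76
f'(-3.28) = 75.20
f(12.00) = 684.00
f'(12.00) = 261.00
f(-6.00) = -450.00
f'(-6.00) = 189.00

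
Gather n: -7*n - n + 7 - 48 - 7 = -8*n - 48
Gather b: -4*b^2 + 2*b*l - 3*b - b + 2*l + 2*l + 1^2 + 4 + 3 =-4*b^2 + b*(2*l - 4) + 4*l + 8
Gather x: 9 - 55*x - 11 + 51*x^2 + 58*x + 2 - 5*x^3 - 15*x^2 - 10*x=-5*x^3 + 36*x^2 - 7*x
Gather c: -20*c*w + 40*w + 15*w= -20*c*w + 55*w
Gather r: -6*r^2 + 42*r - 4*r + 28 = -6*r^2 + 38*r + 28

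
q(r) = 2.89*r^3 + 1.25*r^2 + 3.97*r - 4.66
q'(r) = 8.67*r^2 + 2.5*r + 3.97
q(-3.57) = -134.39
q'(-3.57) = 105.54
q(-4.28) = -225.34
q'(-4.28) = 152.09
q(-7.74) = -1300.55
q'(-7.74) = 504.02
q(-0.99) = -10.17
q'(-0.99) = 9.99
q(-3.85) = -166.34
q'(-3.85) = 122.86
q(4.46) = 294.30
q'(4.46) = 187.58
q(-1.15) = -11.97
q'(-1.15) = 12.56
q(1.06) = 4.39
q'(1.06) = 16.36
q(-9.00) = -2045.95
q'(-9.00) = 683.74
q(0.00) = -4.66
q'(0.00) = 3.97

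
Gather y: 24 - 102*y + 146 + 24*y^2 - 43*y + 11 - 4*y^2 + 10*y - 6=20*y^2 - 135*y + 175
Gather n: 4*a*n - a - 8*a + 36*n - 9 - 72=-9*a + n*(4*a + 36) - 81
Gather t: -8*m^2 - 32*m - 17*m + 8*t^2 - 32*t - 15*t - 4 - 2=-8*m^2 - 49*m + 8*t^2 - 47*t - 6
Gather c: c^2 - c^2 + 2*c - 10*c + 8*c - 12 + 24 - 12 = 0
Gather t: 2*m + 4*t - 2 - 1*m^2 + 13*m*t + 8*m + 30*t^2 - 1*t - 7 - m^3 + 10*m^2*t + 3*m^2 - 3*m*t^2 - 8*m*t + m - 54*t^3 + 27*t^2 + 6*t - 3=-m^3 + 2*m^2 + 11*m - 54*t^3 + t^2*(57 - 3*m) + t*(10*m^2 + 5*m + 9) - 12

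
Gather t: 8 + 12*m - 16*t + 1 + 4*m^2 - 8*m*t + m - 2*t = 4*m^2 + 13*m + t*(-8*m - 18) + 9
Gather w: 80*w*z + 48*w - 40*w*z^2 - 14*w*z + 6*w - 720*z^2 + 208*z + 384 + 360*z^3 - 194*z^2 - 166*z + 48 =w*(-40*z^2 + 66*z + 54) + 360*z^3 - 914*z^2 + 42*z + 432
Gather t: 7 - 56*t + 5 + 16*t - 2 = 10 - 40*t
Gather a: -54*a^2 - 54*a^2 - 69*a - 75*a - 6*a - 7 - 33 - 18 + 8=-108*a^2 - 150*a - 50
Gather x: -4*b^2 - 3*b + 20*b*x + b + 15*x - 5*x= -4*b^2 - 2*b + x*(20*b + 10)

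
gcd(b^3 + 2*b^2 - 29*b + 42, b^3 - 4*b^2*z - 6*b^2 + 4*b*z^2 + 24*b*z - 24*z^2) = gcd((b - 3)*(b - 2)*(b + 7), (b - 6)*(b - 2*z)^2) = 1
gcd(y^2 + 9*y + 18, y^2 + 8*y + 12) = y + 6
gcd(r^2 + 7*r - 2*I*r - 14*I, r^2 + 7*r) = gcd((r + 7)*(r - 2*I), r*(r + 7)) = r + 7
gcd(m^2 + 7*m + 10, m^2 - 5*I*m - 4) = 1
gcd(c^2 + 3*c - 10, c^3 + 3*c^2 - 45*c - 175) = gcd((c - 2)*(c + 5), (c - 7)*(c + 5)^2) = c + 5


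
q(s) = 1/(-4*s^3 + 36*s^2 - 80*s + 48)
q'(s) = (12*s^2 - 72*s + 80)/(-4*s^3 + 36*s^2 - 80*s + 48)^2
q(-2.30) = 0.00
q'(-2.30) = 0.00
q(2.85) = 0.05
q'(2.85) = -0.07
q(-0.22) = 0.01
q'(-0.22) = 0.02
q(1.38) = -0.23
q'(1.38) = 0.18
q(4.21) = 0.02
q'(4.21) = -0.00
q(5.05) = 0.02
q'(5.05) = 0.01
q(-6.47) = 0.00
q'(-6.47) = 0.00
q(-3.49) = 0.00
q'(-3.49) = 0.00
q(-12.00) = 0.00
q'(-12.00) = 0.00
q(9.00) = 0.00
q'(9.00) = 0.00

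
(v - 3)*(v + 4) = v^2 + v - 12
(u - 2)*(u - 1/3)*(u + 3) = u^3 + 2*u^2/3 - 19*u/3 + 2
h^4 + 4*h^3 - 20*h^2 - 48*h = h*(h - 4)*(h + 2)*(h + 6)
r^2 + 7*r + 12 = (r + 3)*(r + 4)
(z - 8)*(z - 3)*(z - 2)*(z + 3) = z^4 - 10*z^3 + 7*z^2 + 90*z - 144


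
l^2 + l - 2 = (l - 1)*(l + 2)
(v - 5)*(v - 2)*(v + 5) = v^3 - 2*v^2 - 25*v + 50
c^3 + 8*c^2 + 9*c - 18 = (c - 1)*(c + 3)*(c + 6)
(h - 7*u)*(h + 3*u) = h^2 - 4*h*u - 21*u^2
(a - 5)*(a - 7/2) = a^2 - 17*a/2 + 35/2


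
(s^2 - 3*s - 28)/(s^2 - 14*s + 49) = (s + 4)/(s - 7)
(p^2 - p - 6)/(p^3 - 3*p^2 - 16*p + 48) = (p + 2)/(p^2 - 16)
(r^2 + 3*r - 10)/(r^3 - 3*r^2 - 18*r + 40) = (r + 5)/(r^2 - r - 20)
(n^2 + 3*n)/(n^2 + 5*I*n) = (n + 3)/(n + 5*I)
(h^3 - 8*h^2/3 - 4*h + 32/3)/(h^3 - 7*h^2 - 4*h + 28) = (h - 8/3)/(h - 7)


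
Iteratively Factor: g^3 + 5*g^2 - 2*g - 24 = (g + 4)*(g^2 + g - 6) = (g + 3)*(g + 4)*(g - 2)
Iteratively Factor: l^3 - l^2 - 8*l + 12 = (l - 2)*(l^2 + l - 6) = (l - 2)^2*(l + 3)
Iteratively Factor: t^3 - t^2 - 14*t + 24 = (t + 4)*(t^2 - 5*t + 6) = (t - 2)*(t + 4)*(t - 3)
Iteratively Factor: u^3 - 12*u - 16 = (u + 2)*(u^2 - 2*u - 8) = (u - 4)*(u + 2)*(u + 2)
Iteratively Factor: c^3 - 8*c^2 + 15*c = (c)*(c^2 - 8*c + 15) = c*(c - 3)*(c - 5)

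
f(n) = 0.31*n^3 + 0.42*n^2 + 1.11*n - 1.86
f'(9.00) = 84.00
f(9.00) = 268.14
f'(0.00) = 1.11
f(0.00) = -1.86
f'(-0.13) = 1.02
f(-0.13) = -2.00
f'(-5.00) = 20.16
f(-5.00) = -35.66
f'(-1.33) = 1.64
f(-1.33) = -3.32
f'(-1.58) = 2.10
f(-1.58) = -3.79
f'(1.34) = 3.91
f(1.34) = 1.13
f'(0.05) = 1.15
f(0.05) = -1.80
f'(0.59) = 1.93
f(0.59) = -1.00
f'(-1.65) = 2.26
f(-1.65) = -3.94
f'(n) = 0.93*n^2 + 0.84*n + 1.11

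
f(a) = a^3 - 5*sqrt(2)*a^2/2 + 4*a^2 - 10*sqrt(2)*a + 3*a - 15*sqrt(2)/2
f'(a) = 3*a^2 - 5*sqrt(2)*a + 8*a - 10*sqrt(2) + 3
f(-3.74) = -14.75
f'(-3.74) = 27.35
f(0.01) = -10.72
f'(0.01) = -11.13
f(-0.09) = -9.60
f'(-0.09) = -11.20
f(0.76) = -18.37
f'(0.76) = -8.70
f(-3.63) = -11.87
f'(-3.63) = 25.02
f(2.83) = -15.75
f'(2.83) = 15.51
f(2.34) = -21.32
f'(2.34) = 7.46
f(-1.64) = 4.50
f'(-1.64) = -4.60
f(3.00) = -12.85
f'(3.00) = 18.64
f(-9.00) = -601.71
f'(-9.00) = 223.50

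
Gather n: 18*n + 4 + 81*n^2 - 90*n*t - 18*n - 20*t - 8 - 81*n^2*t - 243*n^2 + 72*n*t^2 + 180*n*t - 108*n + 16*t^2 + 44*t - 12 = n^2*(-81*t - 162) + n*(72*t^2 + 90*t - 108) + 16*t^2 + 24*t - 16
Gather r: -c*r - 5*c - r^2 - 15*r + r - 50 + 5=-5*c - r^2 + r*(-c - 14) - 45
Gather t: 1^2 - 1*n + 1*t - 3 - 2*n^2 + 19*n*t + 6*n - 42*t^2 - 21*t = -2*n^2 + 5*n - 42*t^2 + t*(19*n - 20) - 2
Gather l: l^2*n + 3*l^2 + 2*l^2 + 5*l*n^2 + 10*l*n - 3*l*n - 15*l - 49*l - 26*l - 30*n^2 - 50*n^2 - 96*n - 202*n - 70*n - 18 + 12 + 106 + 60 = l^2*(n + 5) + l*(5*n^2 + 7*n - 90) - 80*n^2 - 368*n + 160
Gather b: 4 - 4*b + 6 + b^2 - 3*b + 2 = b^2 - 7*b + 12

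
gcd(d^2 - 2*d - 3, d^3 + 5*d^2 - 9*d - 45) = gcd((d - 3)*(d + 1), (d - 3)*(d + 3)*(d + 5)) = d - 3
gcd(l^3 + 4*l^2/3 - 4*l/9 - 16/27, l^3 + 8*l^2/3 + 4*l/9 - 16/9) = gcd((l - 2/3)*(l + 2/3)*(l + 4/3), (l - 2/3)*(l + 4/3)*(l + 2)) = l^2 + 2*l/3 - 8/9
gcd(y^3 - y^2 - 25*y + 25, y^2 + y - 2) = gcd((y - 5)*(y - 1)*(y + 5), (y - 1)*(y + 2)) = y - 1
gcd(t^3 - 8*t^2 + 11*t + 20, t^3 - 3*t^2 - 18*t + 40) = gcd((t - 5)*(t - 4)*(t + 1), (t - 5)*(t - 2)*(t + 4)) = t - 5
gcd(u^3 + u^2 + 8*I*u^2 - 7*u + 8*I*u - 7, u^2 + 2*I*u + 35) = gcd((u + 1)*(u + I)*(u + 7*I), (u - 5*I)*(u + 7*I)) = u + 7*I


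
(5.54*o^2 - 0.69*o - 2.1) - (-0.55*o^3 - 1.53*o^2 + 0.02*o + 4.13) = 0.55*o^3 + 7.07*o^2 - 0.71*o - 6.23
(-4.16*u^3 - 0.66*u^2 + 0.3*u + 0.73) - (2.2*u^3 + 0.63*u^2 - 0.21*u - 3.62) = -6.36*u^3 - 1.29*u^2 + 0.51*u + 4.35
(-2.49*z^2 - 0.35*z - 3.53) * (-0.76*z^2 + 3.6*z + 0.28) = 1.8924*z^4 - 8.698*z^3 + 0.7256*z^2 - 12.806*z - 0.9884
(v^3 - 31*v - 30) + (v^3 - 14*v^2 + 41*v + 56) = 2*v^3 - 14*v^2 + 10*v + 26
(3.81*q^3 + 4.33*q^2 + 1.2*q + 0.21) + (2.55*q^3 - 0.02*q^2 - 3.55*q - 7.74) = 6.36*q^3 + 4.31*q^2 - 2.35*q - 7.53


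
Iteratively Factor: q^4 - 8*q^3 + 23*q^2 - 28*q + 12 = (q - 2)*(q^3 - 6*q^2 + 11*q - 6) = (q - 3)*(q - 2)*(q^2 - 3*q + 2) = (q - 3)*(q - 2)*(q - 1)*(q - 2)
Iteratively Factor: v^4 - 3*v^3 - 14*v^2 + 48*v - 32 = (v + 4)*(v^3 - 7*v^2 + 14*v - 8) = (v - 1)*(v + 4)*(v^2 - 6*v + 8) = (v - 4)*(v - 1)*(v + 4)*(v - 2)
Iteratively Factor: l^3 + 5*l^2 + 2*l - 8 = (l - 1)*(l^2 + 6*l + 8) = (l - 1)*(l + 2)*(l + 4)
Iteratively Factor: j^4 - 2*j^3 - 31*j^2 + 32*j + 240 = (j - 4)*(j^3 + 2*j^2 - 23*j - 60) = (j - 4)*(j + 4)*(j^2 - 2*j - 15) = (j - 4)*(j + 3)*(j + 4)*(j - 5)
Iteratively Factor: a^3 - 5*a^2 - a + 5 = (a - 1)*(a^2 - 4*a - 5) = (a - 1)*(a + 1)*(a - 5)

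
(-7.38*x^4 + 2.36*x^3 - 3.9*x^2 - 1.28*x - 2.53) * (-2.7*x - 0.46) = 19.926*x^5 - 2.9772*x^4 + 9.4444*x^3 + 5.25*x^2 + 7.4198*x + 1.1638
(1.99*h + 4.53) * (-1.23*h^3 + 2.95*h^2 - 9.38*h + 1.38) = -2.4477*h^4 + 0.2986*h^3 - 5.3027*h^2 - 39.7452*h + 6.2514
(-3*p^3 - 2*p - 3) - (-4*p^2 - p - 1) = -3*p^3 + 4*p^2 - p - 2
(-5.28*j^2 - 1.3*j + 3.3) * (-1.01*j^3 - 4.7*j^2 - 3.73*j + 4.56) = 5.3328*j^5 + 26.129*j^4 + 22.4714*j^3 - 34.7378*j^2 - 18.237*j + 15.048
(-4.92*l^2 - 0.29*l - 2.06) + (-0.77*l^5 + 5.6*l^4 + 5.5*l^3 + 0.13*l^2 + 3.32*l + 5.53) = -0.77*l^5 + 5.6*l^4 + 5.5*l^3 - 4.79*l^2 + 3.03*l + 3.47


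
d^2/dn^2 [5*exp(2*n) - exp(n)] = (20*exp(n) - 1)*exp(n)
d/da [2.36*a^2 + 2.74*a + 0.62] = 4.72*a + 2.74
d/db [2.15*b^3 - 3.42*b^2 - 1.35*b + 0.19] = 6.45*b^2 - 6.84*b - 1.35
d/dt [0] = 0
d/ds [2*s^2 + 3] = 4*s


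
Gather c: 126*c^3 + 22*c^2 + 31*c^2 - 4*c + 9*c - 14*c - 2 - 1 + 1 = 126*c^3 + 53*c^2 - 9*c - 2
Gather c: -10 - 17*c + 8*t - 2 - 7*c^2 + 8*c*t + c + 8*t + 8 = -7*c^2 + c*(8*t - 16) + 16*t - 4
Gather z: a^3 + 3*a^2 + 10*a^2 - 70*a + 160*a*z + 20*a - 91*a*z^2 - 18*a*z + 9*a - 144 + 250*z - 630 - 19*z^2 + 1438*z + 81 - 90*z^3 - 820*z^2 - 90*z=a^3 + 13*a^2 - 41*a - 90*z^3 + z^2*(-91*a - 839) + z*(142*a + 1598) - 693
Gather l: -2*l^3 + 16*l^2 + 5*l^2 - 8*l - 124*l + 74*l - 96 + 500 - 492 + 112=-2*l^3 + 21*l^2 - 58*l + 24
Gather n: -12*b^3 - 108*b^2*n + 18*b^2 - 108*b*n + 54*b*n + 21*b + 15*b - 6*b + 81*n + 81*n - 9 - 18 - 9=-12*b^3 + 18*b^2 + 30*b + n*(-108*b^2 - 54*b + 162) - 36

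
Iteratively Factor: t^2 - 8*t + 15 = (t - 3)*(t - 5)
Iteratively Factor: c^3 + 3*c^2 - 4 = (c - 1)*(c^2 + 4*c + 4) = (c - 1)*(c + 2)*(c + 2)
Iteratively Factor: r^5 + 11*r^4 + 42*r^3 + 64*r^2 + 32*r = (r + 1)*(r^4 + 10*r^3 + 32*r^2 + 32*r) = (r + 1)*(r + 2)*(r^3 + 8*r^2 + 16*r) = r*(r + 1)*(r + 2)*(r^2 + 8*r + 16) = r*(r + 1)*(r + 2)*(r + 4)*(r + 4)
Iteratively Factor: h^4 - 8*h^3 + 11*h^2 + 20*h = (h - 5)*(h^3 - 3*h^2 - 4*h) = (h - 5)*(h + 1)*(h^2 - 4*h) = h*(h - 5)*(h + 1)*(h - 4)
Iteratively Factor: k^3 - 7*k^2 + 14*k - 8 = (k - 2)*(k^2 - 5*k + 4) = (k - 2)*(k - 1)*(k - 4)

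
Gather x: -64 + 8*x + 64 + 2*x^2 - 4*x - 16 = 2*x^2 + 4*x - 16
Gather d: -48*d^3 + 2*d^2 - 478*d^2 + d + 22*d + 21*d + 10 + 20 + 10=-48*d^3 - 476*d^2 + 44*d + 40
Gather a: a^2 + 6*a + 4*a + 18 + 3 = a^2 + 10*a + 21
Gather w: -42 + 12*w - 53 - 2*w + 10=10*w - 85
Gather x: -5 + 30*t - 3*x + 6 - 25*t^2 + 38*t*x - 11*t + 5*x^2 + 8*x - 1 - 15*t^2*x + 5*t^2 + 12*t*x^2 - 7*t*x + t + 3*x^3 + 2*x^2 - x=-20*t^2 + 20*t + 3*x^3 + x^2*(12*t + 7) + x*(-15*t^2 + 31*t + 4)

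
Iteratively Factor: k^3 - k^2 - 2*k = (k - 2)*(k^2 + k) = (k - 2)*(k + 1)*(k)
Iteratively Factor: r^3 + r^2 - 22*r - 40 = (r + 4)*(r^2 - 3*r - 10) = (r + 2)*(r + 4)*(r - 5)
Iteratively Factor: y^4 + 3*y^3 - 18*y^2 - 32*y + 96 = (y + 4)*(y^3 - y^2 - 14*y + 24) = (y - 3)*(y + 4)*(y^2 + 2*y - 8) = (y - 3)*(y - 2)*(y + 4)*(y + 4)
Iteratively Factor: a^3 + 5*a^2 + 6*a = (a + 3)*(a^2 + 2*a) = (a + 2)*(a + 3)*(a)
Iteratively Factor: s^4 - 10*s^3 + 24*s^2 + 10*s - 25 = (s - 5)*(s^3 - 5*s^2 - s + 5) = (s - 5)^2*(s^2 - 1) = (s - 5)^2*(s + 1)*(s - 1)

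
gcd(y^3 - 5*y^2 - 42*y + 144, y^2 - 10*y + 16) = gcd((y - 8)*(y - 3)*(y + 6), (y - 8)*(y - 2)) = y - 8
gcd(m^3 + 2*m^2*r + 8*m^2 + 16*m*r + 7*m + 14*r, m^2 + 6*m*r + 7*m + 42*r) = m + 7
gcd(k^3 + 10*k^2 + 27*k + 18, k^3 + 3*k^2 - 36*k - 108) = k^2 + 9*k + 18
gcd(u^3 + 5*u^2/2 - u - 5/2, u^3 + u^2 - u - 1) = u^2 - 1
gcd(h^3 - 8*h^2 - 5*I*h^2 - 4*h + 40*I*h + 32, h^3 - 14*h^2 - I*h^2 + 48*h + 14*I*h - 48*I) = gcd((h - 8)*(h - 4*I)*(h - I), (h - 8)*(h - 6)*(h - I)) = h^2 + h*(-8 - I) + 8*I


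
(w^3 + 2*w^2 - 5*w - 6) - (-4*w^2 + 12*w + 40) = w^3 + 6*w^2 - 17*w - 46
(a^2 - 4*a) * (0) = 0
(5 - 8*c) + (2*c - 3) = 2 - 6*c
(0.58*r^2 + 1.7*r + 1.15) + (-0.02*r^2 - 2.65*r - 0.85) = 0.56*r^2 - 0.95*r + 0.3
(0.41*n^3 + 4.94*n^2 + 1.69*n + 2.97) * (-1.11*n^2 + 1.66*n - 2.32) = -0.4551*n^5 - 4.8028*n^4 + 5.3733*n^3 - 11.9521*n^2 + 1.0094*n - 6.8904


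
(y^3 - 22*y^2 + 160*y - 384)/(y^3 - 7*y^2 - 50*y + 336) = (y - 8)/(y + 7)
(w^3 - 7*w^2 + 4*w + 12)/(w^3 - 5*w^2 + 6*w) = (w^2 - 5*w - 6)/(w*(w - 3))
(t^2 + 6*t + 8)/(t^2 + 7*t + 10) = (t + 4)/(t + 5)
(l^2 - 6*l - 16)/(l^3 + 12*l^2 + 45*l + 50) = (l - 8)/(l^2 + 10*l + 25)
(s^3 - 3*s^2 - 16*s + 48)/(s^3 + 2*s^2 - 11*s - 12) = (s - 4)/(s + 1)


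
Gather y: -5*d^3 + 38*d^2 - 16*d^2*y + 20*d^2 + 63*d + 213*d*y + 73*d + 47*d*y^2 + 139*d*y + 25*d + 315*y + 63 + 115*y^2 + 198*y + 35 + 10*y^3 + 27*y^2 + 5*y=-5*d^3 + 58*d^2 + 161*d + 10*y^3 + y^2*(47*d + 142) + y*(-16*d^2 + 352*d + 518) + 98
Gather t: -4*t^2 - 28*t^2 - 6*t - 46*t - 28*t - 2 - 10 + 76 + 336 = -32*t^2 - 80*t + 400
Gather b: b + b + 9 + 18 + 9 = 2*b + 36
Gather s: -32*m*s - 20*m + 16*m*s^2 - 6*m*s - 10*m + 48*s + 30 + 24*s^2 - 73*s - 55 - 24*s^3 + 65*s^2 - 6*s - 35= -30*m - 24*s^3 + s^2*(16*m + 89) + s*(-38*m - 31) - 60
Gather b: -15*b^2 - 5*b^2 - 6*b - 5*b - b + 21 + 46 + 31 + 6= -20*b^2 - 12*b + 104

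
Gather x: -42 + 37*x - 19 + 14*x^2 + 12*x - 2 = 14*x^2 + 49*x - 63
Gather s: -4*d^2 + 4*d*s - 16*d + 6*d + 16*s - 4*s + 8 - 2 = -4*d^2 - 10*d + s*(4*d + 12) + 6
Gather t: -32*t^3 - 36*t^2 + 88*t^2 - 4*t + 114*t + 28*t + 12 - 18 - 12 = -32*t^3 + 52*t^2 + 138*t - 18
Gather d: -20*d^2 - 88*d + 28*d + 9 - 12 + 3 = -20*d^2 - 60*d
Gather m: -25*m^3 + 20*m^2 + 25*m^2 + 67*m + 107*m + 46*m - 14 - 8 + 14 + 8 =-25*m^3 + 45*m^2 + 220*m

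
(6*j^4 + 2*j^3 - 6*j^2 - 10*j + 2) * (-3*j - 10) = -18*j^5 - 66*j^4 - 2*j^3 + 90*j^2 + 94*j - 20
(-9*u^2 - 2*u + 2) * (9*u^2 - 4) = -81*u^4 - 18*u^3 + 54*u^2 + 8*u - 8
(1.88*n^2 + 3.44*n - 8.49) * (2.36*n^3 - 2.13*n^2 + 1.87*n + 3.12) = 4.4368*n^5 + 4.114*n^4 - 23.848*n^3 + 30.3821*n^2 - 5.1435*n - 26.4888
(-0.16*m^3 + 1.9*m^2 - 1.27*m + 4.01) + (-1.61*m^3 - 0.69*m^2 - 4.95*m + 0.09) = -1.77*m^3 + 1.21*m^2 - 6.22*m + 4.1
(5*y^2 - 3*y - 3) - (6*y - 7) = 5*y^2 - 9*y + 4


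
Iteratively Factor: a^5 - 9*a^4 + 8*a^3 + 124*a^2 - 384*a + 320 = (a - 2)*(a^4 - 7*a^3 - 6*a^2 + 112*a - 160) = (a - 5)*(a - 2)*(a^3 - 2*a^2 - 16*a + 32) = (a - 5)*(a - 2)^2*(a^2 - 16) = (a - 5)*(a - 2)^2*(a + 4)*(a - 4)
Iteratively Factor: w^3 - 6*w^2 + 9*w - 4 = (w - 1)*(w^2 - 5*w + 4) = (w - 4)*(w - 1)*(w - 1)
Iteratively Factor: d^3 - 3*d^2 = (d)*(d^2 - 3*d) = d*(d - 3)*(d)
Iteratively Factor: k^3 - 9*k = (k)*(k^2 - 9) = k*(k + 3)*(k - 3)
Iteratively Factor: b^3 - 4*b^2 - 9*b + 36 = (b - 3)*(b^2 - b - 12) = (b - 3)*(b + 3)*(b - 4)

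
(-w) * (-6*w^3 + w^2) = 6*w^4 - w^3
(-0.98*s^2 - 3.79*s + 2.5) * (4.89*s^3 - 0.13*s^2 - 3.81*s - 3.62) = -4.7922*s^5 - 18.4057*s^4 + 16.4515*s^3 + 17.6625*s^2 + 4.1948*s - 9.05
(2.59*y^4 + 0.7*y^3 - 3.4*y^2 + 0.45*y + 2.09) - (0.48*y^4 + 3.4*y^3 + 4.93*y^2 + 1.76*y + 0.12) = 2.11*y^4 - 2.7*y^3 - 8.33*y^2 - 1.31*y + 1.97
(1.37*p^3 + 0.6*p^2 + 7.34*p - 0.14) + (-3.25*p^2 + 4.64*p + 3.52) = 1.37*p^3 - 2.65*p^2 + 11.98*p + 3.38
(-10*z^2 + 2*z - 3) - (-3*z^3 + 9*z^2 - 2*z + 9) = 3*z^3 - 19*z^2 + 4*z - 12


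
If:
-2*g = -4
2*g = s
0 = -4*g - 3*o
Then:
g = 2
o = -8/3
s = 4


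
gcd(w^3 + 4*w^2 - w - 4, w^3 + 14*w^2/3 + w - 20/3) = w^2 + 3*w - 4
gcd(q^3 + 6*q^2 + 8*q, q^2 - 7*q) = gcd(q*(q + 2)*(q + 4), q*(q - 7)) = q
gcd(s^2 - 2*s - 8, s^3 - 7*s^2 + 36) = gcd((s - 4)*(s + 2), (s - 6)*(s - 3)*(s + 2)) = s + 2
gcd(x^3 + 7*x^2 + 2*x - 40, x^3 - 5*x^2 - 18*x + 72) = x + 4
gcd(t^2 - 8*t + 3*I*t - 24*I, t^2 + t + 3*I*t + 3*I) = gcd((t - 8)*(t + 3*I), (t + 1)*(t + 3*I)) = t + 3*I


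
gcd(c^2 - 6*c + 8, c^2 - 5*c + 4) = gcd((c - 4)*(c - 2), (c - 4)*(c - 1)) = c - 4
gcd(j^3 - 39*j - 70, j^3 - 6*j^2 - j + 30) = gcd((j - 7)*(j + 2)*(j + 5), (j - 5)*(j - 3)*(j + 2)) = j + 2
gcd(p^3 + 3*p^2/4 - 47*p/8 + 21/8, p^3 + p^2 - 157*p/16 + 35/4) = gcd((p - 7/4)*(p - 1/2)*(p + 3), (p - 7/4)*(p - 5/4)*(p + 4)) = p - 7/4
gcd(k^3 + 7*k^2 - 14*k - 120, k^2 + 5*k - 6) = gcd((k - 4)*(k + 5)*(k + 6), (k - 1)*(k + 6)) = k + 6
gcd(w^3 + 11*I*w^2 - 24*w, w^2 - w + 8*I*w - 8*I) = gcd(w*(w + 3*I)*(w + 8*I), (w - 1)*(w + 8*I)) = w + 8*I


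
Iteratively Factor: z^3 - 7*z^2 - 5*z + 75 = (z + 3)*(z^2 - 10*z + 25) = (z - 5)*(z + 3)*(z - 5)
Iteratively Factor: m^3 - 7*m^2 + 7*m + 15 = (m - 3)*(m^2 - 4*m - 5) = (m - 3)*(m + 1)*(m - 5)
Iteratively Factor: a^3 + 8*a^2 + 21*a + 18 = (a + 3)*(a^2 + 5*a + 6) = (a + 2)*(a + 3)*(a + 3)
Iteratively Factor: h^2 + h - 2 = (h + 2)*(h - 1)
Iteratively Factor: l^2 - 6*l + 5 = (l - 5)*(l - 1)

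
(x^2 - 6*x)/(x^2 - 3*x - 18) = x/(x + 3)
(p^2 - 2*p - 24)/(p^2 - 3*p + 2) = (p^2 - 2*p - 24)/(p^2 - 3*p + 2)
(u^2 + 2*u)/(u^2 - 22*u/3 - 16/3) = 3*u*(u + 2)/(3*u^2 - 22*u - 16)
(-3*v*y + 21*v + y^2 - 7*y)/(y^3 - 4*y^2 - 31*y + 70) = (-3*v + y)/(y^2 + 3*y - 10)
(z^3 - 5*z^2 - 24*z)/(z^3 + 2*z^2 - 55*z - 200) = z*(z + 3)/(z^2 + 10*z + 25)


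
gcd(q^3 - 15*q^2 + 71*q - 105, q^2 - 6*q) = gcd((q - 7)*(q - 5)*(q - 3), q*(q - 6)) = 1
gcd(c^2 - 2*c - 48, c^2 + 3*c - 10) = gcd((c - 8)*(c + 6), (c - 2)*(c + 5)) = 1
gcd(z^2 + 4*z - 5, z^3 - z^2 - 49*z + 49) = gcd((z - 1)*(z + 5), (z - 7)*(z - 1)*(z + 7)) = z - 1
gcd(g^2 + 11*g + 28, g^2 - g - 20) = g + 4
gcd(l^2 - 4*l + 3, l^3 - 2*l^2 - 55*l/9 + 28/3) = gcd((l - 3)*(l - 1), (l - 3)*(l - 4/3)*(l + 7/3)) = l - 3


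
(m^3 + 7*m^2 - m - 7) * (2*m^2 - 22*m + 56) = 2*m^5 - 8*m^4 - 100*m^3 + 400*m^2 + 98*m - 392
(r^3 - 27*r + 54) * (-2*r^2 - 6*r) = -2*r^5 - 6*r^4 + 54*r^3 + 54*r^2 - 324*r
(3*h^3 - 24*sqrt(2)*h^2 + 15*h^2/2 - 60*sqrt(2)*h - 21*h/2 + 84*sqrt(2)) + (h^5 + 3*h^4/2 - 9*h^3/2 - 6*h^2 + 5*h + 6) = h^5 + 3*h^4/2 - 3*h^3/2 - 24*sqrt(2)*h^2 + 3*h^2/2 - 60*sqrt(2)*h - 11*h/2 + 6 + 84*sqrt(2)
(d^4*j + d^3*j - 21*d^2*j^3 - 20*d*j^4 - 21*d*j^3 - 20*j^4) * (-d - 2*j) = -d^5*j - 2*d^4*j^2 - d^4*j + 21*d^3*j^3 - 2*d^3*j^2 + 62*d^2*j^4 + 21*d^2*j^3 + 40*d*j^5 + 62*d*j^4 + 40*j^5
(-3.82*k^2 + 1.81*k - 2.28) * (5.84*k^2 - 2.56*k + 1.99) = -22.3088*k^4 + 20.3496*k^3 - 25.5506*k^2 + 9.4387*k - 4.5372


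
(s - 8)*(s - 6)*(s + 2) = s^3 - 12*s^2 + 20*s + 96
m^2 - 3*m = m*(m - 3)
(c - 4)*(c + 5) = c^2 + c - 20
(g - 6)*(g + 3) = g^2 - 3*g - 18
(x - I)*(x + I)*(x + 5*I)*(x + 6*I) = x^4 + 11*I*x^3 - 29*x^2 + 11*I*x - 30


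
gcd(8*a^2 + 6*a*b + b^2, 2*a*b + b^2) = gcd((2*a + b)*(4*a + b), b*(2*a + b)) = 2*a + b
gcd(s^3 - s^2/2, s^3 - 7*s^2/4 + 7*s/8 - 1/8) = s - 1/2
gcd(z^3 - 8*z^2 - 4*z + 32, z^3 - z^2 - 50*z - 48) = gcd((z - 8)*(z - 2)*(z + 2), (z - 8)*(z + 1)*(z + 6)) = z - 8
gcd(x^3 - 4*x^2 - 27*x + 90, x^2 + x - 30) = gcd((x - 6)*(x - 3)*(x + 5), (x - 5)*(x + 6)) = 1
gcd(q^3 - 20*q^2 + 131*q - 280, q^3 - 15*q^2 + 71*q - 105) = q^2 - 12*q + 35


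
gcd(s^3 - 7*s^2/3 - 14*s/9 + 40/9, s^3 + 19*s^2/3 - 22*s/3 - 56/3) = s^2 - 2*s/3 - 8/3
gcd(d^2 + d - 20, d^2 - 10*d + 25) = 1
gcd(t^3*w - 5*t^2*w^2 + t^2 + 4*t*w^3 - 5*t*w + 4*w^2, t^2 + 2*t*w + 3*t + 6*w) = 1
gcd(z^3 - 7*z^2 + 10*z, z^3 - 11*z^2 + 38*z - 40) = z^2 - 7*z + 10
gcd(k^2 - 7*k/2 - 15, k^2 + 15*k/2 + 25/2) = k + 5/2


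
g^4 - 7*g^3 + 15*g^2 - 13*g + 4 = (g - 4)*(g - 1)^3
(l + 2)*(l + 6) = l^2 + 8*l + 12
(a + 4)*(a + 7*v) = a^2 + 7*a*v + 4*a + 28*v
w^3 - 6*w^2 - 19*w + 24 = (w - 8)*(w - 1)*(w + 3)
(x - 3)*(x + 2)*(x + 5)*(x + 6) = x^4 + 10*x^3 + 13*x^2 - 96*x - 180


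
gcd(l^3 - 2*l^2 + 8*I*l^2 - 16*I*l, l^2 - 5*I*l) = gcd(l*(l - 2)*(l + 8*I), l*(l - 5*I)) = l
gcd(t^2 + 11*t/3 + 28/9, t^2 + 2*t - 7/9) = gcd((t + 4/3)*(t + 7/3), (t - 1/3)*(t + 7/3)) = t + 7/3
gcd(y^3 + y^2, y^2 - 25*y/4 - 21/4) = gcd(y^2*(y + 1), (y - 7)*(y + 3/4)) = 1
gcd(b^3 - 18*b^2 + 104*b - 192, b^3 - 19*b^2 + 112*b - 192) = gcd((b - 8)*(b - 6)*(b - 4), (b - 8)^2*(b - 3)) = b - 8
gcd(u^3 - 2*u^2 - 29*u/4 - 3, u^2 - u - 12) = u - 4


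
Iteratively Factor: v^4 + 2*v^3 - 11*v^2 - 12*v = (v)*(v^3 + 2*v^2 - 11*v - 12) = v*(v - 3)*(v^2 + 5*v + 4) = v*(v - 3)*(v + 1)*(v + 4)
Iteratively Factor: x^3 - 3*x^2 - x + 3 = (x - 1)*(x^2 - 2*x - 3) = (x - 3)*(x - 1)*(x + 1)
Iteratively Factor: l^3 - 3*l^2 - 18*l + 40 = (l + 4)*(l^2 - 7*l + 10) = (l - 5)*(l + 4)*(l - 2)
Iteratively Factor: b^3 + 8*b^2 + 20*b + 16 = (b + 4)*(b^2 + 4*b + 4) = (b + 2)*(b + 4)*(b + 2)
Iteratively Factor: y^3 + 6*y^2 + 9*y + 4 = (y + 4)*(y^2 + 2*y + 1) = (y + 1)*(y + 4)*(y + 1)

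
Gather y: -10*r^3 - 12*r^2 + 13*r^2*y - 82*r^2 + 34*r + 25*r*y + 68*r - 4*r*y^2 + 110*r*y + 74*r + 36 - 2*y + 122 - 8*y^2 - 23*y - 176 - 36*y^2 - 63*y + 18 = -10*r^3 - 94*r^2 + 176*r + y^2*(-4*r - 44) + y*(13*r^2 + 135*r - 88)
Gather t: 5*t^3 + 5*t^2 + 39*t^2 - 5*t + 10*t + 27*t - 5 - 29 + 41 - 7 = 5*t^3 + 44*t^2 + 32*t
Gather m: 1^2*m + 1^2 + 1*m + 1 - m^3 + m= -m^3 + 3*m + 2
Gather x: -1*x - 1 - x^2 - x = -x^2 - 2*x - 1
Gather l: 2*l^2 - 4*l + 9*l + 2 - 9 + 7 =2*l^2 + 5*l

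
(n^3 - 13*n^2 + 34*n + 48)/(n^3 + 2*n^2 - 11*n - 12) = (n^2 - 14*n + 48)/(n^2 + n - 12)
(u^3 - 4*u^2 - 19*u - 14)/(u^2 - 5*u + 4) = (u^3 - 4*u^2 - 19*u - 14)/(u^2 - 5*u + 4)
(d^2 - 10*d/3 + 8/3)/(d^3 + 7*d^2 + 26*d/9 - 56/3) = 3*(d - 2)/(3*d^2 + 25*d + 42)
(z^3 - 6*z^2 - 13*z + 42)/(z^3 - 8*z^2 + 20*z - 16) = (z^2 - 4*z - 21)/(z^2 - 6*z + 8)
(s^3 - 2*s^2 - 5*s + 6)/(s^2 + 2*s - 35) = (s^3 - 2*s^2 - 5*s + 6)/(s^2 + 2*s - 35)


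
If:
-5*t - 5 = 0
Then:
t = -1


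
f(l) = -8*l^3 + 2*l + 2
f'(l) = 2 - 24*l^2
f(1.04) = -4.92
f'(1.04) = -23.96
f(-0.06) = 1.88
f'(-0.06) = 1.91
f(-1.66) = 35.27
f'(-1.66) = -64.13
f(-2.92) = 195.34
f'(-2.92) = -202.63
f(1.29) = -12.59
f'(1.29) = -37.94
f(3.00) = -208.00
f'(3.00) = -214.00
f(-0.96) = 7.16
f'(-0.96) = -20.12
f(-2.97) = 205.64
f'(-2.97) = -209.70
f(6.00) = -1714.00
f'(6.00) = -862.00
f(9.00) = -5812.00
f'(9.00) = -1942.00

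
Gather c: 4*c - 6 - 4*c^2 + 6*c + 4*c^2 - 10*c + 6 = 0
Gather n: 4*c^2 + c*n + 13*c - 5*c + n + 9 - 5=4*c^2 + 8*c + n*(c + 1) + 4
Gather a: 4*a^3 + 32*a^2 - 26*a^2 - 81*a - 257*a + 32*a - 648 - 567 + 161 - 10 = 4*a^3 + 6*a^2 - 306*a - 1064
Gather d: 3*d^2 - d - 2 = 3*d^2 - d - 2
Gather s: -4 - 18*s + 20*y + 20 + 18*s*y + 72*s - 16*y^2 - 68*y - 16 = s*(18*y + 54) - 16*y^2 - 48*y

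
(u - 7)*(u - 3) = u^2 - 10*u + 21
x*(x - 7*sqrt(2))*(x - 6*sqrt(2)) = x^3 - 13*sqrt(2)*x^2 + 84*x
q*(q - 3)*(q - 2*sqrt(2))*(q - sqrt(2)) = q^4 - 3*sqrt(2)*q^3 - 3*q^3 + 4*q^2 + 9*sqrt(2)*q^2 - 12*q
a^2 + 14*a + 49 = (a + 7)^2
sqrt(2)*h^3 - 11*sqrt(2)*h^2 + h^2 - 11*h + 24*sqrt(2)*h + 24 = (h - 8)*(h - 3)*(sqrt(2)*h + 1)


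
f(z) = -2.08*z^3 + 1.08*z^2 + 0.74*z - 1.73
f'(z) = -6.24*z^2 + 2.16*z + 0.74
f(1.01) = -2.02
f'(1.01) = -3.44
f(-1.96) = 16.63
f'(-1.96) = -27.47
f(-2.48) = 34.80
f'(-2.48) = -43.00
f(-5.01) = 283.23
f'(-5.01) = -166.71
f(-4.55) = 213.19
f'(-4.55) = -138.27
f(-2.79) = 49.78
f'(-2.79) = -53.86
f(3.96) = -111.03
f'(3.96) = -88.56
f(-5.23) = 321.50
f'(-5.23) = -181.24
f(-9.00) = 1595.41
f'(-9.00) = -524.14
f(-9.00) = 1595.41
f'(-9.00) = -524.14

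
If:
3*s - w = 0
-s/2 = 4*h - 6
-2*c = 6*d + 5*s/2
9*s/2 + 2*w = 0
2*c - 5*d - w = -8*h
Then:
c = -36/11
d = 12/11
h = 3/2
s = 0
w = 0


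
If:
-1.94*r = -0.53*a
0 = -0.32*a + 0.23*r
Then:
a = 0.00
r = 0.00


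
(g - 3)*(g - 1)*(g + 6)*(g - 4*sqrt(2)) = g^4 - 4*sqrt(2)*g^3 + 2*g^3 - 21*g^2 - 8*sqrt(2)*g^2 + 18*g + 84*sqrt(2)*g - 72*sqrt(2)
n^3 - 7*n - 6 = (n - 3)*(n + 1)*(n + 2)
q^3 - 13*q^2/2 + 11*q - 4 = (q - 4)*(q - 2)*(q - 1/2)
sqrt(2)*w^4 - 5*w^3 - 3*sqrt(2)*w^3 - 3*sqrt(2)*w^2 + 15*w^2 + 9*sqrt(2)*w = w*(w - 3)*(w - 3*sqrt(2))*(sqrt(2)*w + 1)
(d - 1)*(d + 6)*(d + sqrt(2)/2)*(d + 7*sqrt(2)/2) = d^4 + 5*d^3 + 4*sqrt(2)*d^3 - 5*d^2/2 + 20*sqrt(2)*d^2 - 24*sqrt(2)*d + 35*d/2 - 21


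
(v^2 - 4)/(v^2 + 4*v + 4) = (v - 2)/(v + 2)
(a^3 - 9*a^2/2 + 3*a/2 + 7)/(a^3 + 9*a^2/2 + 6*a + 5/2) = (2*a^2 - 11*a + 14)/(2*a^2 + 7*a + 5)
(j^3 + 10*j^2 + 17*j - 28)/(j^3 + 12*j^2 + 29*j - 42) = (j + 4)/(j + 6)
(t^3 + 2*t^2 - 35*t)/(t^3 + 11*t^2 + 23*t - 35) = t*(t - 5)/(t^2 + 4*t - 5)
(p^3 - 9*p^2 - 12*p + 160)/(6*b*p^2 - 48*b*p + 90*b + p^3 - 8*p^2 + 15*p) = (p^2 - 4*p - 32)/(6*b*p - 18*b + p^2 - 3*p)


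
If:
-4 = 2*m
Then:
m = -2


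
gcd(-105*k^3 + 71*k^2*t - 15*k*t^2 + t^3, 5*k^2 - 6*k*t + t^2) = -5*k + t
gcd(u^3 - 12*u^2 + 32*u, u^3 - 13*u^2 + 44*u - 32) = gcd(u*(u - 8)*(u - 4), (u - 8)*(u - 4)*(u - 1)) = u^2 - 12*u + 32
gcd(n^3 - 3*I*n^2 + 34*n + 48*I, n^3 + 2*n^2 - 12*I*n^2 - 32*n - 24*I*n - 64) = n - 8*I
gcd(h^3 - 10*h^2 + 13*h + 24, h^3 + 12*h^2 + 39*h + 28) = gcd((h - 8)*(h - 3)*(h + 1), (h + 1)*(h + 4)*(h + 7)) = h + 1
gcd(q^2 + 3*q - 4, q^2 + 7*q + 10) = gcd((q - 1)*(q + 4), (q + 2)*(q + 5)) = 1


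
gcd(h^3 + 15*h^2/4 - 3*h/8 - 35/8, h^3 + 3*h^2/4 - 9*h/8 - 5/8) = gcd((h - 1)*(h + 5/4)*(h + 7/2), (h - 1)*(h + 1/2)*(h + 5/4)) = h^2 + h/4 - 5/4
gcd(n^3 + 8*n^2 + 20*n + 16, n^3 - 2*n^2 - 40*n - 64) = n^2 + 6*n + 8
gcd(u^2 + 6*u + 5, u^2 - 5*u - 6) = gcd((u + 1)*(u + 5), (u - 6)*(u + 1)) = u + 1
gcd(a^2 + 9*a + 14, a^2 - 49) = a + 7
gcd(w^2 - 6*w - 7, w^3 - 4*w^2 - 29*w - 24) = w + 1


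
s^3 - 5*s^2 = s^2*(s - 5)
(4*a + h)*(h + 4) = 4*a*h + 16*a + h^2 + 4*h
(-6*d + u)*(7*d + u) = -42*d^2 + d*u + u^2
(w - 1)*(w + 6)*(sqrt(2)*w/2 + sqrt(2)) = sqrt(2)*w^3/2 + 7*sqrt(2)*w^2/2 + 2*sqrt(2)*w - 6*sqrt(2)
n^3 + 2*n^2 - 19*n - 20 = (n - 4)*(n + 1)*(n + 5)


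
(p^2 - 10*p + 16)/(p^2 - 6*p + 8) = (p - 8)/(p - 4)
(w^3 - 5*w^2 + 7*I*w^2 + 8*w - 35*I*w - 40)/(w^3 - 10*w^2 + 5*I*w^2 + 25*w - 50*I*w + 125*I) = (w^2 + 7*I*w + 8)/(w^2 + 5*w*(-1 + I) - 25*I)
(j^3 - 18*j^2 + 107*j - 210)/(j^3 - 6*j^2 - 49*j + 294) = (j - 5)/(j + 7)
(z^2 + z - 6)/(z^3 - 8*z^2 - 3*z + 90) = (z - 2)/(z^2 - 11*z + 30)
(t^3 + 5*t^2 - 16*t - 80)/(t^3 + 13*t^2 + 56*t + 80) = (t - 4)/(t + 4)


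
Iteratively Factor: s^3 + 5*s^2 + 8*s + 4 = (s + 2)*(s^2 + 3*s + 2) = (s + 2)^2*(s + 1)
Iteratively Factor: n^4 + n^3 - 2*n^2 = (n + 2)*(n^3 - n^2) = n*(n + 2)*(n^2 - n) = n^2*(n + 2)*(n - 1)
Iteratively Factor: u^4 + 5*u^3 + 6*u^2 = (u + 3)*(u^3 + 2*u^2) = u*(u + 3)*(u^2 + 2*u) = u*(u + 2)*(u + 3)*(u)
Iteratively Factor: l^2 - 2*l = (l)*(l - 2)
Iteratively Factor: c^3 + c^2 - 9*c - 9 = (c + 3)*(c^2 - 2*c - 3) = (c - 3)*(c + 3)*(c + 1)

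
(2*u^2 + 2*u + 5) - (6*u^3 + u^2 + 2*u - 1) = -6*u^3 + u^2 + 6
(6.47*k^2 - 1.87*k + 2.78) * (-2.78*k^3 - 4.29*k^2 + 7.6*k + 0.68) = -17.9866*k^5 - 22.5577*k^4 + 49.4659*k^3 - 21.7386*k^2 + 19.8564*k + 1.8904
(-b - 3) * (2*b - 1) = -2*b^2 - 5*b + 3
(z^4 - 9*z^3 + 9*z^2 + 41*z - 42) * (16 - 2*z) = -2*z^5 + 34*z^4 - 162*z^3 + 62*z^2 + 740*z - 672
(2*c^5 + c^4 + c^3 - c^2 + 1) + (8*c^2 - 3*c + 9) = 2*c^5 + c^4 + c^3 + 7*c^2 - 3*c + 10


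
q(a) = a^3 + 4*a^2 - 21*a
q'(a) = 3*a^2 + 8*a - 21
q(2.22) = -15.97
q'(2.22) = 11.55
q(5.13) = 132.54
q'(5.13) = 98.99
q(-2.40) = 59.62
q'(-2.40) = -22.92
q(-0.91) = 21.67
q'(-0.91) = -25.80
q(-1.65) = 41.05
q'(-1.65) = -26.03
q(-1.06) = 25.56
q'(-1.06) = -26.11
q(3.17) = 5.48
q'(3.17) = 34.51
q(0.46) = -8.72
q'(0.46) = -16.69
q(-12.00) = -900.00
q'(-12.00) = 315.00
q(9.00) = 864.00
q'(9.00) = 294.00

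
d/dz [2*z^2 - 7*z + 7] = 4*z - 7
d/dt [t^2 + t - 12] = 2*t + 1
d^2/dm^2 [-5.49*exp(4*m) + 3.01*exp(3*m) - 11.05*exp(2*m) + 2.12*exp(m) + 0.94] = (-87.84*exp(3*m) + 27.09*exp(2*m) - 44.2*exp(m) + 2.12)*exp(m)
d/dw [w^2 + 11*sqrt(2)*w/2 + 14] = 2*w + 11*sqrt(2)/2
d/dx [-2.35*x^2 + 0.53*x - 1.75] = 0.53 - 4.7*x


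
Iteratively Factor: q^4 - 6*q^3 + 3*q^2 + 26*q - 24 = (q - 1)*(q^3 - 5*q^2 - 2*q + 24) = (q - 4)*(q - 1)*(q^2 - q - 6) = (q - 4)*(q - 1)*(q + 2)*(q - 3)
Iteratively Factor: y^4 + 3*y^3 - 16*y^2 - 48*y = (y - 4)*(y^3 + 7*y^2 + 12*y) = y*(y - 4)*(y^2 + 7*y + 12) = y*(y - 4)*(y + 3)*(y + 4)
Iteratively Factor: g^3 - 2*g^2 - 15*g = (g - 5)*(g^2 + 3*g) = (g - 5)*(g + 3)*(g)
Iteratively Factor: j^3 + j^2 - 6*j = (j + 3)*(j^2 - 2*j) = (j - 2)*(j + 3)*(j)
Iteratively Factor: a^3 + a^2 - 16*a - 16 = (a - 4)*(a^2 + 5*a + 4) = (a - 4)*(a + 1)*(a + 4)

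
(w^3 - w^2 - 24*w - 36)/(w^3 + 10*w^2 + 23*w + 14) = (w^2 - 3*w - 18)/(w^2 + 8*w + 7)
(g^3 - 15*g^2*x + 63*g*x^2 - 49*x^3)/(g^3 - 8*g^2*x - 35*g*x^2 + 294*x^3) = (g - x)/(g + 6*x)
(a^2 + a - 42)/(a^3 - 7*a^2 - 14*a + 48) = (a^2 + a - 42)/(a^3 - 7*a^2 - 14*a + 48)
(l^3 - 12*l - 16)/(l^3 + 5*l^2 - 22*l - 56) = (l + 2)/(l + 7)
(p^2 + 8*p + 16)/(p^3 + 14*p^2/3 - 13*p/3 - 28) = 3*(p + 4)/(3*p^2 + 2*p - 21)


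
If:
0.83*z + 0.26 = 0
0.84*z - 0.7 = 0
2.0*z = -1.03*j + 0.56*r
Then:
No Solution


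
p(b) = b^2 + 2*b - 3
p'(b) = 2*b + 2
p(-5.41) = 15.45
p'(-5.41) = -8.82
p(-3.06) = 0.24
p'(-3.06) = -4.12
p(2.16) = 5.99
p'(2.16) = 6.32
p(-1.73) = -3.47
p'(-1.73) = -1.46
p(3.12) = 12.97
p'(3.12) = 8.24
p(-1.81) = -3.34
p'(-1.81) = -1.62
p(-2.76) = -0.90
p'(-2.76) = -3.52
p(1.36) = 1.57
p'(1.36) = 4.72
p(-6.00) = 21.00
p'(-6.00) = -10.00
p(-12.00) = 117.00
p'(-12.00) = -22.00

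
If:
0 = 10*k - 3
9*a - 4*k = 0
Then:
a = 2/15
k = 3/10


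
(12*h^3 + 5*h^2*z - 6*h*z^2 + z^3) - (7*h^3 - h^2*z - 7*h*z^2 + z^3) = 5*h^3 + 6*h^2*z + h*z^2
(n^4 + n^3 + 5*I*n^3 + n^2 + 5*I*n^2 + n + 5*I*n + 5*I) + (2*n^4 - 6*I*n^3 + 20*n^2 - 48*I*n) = 3*n^4 + n^3 - I*n^3 + 21*n^2 + 5*I*n^2 + n - 43*I*n + 5*I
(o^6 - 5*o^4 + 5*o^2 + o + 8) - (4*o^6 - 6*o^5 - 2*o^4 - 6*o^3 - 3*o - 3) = -3*o^6 + 6*o^5 - 3*o^4 + 6*o^3 + 5*o^2 + 4*o + 11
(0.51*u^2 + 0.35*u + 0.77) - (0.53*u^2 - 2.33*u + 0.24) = -0.02*u^2 + 2.68*u + 0.53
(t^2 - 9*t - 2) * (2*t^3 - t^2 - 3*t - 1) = 2*t^5 - 19*t^4 + 2*t^3 + 28*t^2 + 15*t + 2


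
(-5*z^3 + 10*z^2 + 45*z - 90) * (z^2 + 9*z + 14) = -5*z^5 - 35*z^4 + 65*z^3 + 455*z^2 - 180*z - 1260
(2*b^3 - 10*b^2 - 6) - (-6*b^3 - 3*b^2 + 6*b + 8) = 8*b^3 - 7*b^2 - 6*b - 14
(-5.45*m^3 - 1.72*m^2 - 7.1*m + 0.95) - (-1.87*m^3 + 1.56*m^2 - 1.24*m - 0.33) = -3.58*m^3 - 3.28*m^2 - 5.86*m + 1.28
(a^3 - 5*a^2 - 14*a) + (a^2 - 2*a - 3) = a^3 - 4*a^2 - 16*a - 3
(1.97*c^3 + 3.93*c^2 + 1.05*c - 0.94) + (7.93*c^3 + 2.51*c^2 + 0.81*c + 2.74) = 9.9*c^3 + 6.44*c^2 + 1.86*c + 1.8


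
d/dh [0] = 0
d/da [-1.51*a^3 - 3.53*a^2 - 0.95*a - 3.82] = -4.53*a^2 - 7.06*a - 0.95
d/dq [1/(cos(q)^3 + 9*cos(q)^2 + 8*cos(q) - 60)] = (3*cos(q)^2 + 18*cos(q) + 8)*sin(q)/(cos(q)^3 + 9*cos(q)^2 + 8*cos(q) - 60)^2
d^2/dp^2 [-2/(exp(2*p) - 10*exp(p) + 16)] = 4*(-4*(exp(p) - 5)^2*exp(p) + (2*exp(p) - 5)*(exp(2*p) - 10*exp(p) + 16))*exp(p)/(exp(2*p) - 10*exp(p) + 16)^3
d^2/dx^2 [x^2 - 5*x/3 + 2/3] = 2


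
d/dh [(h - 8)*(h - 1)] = 2*h - 9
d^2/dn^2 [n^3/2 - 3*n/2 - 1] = 3*n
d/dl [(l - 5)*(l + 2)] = 2*l - 3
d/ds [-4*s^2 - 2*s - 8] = -8*s - 2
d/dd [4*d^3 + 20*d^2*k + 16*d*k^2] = 12*d^2 + 40*d*k + 16*k^2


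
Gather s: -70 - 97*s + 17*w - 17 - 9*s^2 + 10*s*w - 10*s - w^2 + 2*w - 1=-9*s^2 + s*(10*w - 107) - w^2 + 19*w - 88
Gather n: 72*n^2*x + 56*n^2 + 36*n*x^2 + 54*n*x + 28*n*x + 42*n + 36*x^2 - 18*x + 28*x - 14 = n^2*(72*x + 56) + n*(36*x^2 + 82*x + 42) + 36*x^2 + 10*x - 14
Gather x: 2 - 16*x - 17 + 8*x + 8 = -8*x - 7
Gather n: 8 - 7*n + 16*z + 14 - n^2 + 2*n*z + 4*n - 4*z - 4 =-n^2 + n*(2*z - 3) + 12*z + 18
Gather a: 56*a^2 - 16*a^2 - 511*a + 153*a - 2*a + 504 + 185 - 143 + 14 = 40*a^2 - 360*a + 560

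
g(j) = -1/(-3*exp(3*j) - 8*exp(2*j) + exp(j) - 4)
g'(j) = -(9*exp(3*j) + 16*exp(2*j) - exp(j))/(-3*exp(3*j) - 8*exp(2*j) + exp(j) - 4)^2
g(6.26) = 0.00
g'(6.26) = -0.00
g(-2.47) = 0.25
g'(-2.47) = -0.00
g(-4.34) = 0.25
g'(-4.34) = 0.00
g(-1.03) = 0.21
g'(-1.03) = -0.09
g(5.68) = 0.00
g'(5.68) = -0.00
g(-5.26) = 0.25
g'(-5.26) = 0.00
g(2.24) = 0.00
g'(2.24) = -0.00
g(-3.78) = 0.25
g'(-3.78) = 0.00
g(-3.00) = 0.25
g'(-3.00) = 0.00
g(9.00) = 0.00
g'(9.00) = 0.00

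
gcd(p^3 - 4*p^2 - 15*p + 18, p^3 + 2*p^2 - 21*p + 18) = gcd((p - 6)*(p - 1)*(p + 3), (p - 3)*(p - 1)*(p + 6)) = p - 1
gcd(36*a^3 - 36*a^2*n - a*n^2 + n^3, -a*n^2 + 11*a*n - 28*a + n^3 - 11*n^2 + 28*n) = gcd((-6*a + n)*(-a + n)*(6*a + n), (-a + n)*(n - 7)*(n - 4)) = a - n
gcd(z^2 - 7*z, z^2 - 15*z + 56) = z - 7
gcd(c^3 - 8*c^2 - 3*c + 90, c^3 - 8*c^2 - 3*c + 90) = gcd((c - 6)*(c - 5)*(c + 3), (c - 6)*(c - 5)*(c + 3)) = c^3 - 8*c^2 - 3*c + 90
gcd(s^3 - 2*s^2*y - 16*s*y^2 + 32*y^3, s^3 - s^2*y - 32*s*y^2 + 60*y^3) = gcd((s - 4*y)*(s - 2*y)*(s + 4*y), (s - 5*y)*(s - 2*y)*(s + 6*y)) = -s + 2*y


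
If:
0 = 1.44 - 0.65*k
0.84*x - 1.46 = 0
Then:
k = 2.22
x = 1.74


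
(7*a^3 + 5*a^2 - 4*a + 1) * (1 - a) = -7*a^4 + 2*a^3 + 9*a^2 - 5*a + 1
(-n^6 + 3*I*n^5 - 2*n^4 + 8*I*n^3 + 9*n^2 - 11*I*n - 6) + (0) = -n^6 + 3*I*n^5 - 2*n^4 + 8*I*n^3 + 9*n^2 - 11*I*n - 6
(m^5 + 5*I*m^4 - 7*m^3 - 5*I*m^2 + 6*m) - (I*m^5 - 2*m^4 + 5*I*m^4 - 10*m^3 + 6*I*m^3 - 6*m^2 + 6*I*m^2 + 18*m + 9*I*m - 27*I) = m^5 - I*m^5 + 2*m^4 + 3*m^3 - 6*I*m^3 + 6*m^2 - 11*I*m^2 - 12*m - 9*I*m + 27*I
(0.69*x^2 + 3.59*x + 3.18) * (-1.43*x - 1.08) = -0.9867*x^3 - 5.8789*x^2 - 8.4246*x - 3.4344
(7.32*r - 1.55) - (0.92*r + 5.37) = 6.4*r - 6.92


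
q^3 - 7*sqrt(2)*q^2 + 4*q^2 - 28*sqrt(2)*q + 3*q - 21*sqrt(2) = (q + 1)*(q + 3)*(q - 7*sqrt(2))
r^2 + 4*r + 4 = (r + 2)^2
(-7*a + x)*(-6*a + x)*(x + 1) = 42*a^2*x + 42*a^2 - 13*a*x^2 - 13*a*x + x^3 + x^2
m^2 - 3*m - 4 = (m - 4)*(m + 1)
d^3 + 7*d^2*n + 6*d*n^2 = d*(d + n)*(d + 6*n)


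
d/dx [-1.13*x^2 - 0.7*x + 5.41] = -2.26*x - 0.7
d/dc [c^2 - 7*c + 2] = 2*c - 7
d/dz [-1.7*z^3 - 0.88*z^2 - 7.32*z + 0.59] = -5.1*z^2 - 1.76*z - 7.32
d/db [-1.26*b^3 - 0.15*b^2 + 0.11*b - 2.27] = -3.78*b^2 - 0.3*b + 0.11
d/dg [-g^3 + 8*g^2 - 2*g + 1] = -3*g^2 + 16*g - 2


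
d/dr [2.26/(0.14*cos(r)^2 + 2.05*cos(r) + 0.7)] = (0.6328*cos(r) + 4.633)*sin(r)/(0.14*cos(r)^2 + 2.05*cos(r) + 0.7)^2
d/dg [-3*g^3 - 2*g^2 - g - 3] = -9*g^2 - 4*g - 1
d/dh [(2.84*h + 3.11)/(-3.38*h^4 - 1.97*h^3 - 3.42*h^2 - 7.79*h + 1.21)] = (28.7976*h^4 + 53.2368*h^3 + 28.0929*h^2 + 21.2724*h + 27.6633)/(11.4244*h^8 + 13.3172*h^7 + 27.0001*h^6 + 66.1352*h^5 + 34.2094*h^4 + 48.5162*h^3 + 52.4077*h^2 - 18.8518*h + 1.4641)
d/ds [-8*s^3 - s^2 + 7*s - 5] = -24*s^2 - 2*s + 7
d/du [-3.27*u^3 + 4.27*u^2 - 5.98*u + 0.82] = -9.81*u^2 + 8.54*u - 5.98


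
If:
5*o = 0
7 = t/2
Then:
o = 0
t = 14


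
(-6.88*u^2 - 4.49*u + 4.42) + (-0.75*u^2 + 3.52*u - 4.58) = -7.63*u^2 - 0.97*u - 0.16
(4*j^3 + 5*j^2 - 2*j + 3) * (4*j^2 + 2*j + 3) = 16*j^5 + 28*j^4 + 14*j^3 + 23*j^2 + 9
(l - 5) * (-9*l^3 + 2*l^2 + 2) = -9*l^4 + 47*l^3 - 10*l^2 + 2*l - 10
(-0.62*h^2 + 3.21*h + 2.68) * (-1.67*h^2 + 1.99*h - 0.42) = 1.0354*h^4 - 6.5945*h^3 + 2.1727*h^2 + 3.985*h - 1.1256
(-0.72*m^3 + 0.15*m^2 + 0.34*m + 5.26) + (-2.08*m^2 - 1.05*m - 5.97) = -0.72*m^3 - 1.93*m^2 - 0.71*m - 0.71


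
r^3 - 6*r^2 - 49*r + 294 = (r - 7)*(r - 6)*(r + 7)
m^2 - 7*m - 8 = (m - 8)*(m + 1)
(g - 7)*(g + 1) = g^2 - 6*g - 7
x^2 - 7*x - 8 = (x - 8)*(x + 1)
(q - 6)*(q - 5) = q^2 - 11*q + 30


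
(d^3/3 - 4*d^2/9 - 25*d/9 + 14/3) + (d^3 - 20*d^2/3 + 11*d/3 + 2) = 4*d^3/3 - 64*d^2/9 + 8*d/9 + 20/3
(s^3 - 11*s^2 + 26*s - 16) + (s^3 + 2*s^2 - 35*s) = 2*s^3 - 9*s^2 - 9*s - 16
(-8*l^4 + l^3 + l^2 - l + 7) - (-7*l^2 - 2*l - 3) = -8*l^4 + l^3 + 8*l^2 + l + 10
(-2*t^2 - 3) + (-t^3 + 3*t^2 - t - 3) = -t^3 + t^2 - t - 6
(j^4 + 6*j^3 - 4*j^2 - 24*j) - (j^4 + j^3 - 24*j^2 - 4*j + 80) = 5*j^3 + 20*j^2 - 20*j - 80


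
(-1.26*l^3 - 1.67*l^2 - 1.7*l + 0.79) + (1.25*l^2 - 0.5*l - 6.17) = -1.26*l^3 - 0.42*l^2 - 2.2*l - 5.38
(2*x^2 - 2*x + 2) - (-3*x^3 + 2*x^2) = 3*x^3 - 2*x + 2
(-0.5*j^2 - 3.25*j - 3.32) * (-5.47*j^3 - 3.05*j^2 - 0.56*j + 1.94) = 2.735*j^5 + 19.3025*j^4 + 28.3529*j^3 + 10.976*j^2 - 4.4458*j - 6.4408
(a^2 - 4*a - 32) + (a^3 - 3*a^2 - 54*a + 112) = a^3 - 2*a^2 - 58*a + 80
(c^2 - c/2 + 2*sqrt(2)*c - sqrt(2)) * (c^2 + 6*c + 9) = c^4 + 2*sqrt(2)*c^3 + 11*c^3/2 + 6*c^2 + 11*sqrt(2)*c^2 - 9*c/2 + 12*sqrt(2)*c - 9*sqrt(2)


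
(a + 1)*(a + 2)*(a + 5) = a^3 + 8*a^2 + 17*a + 10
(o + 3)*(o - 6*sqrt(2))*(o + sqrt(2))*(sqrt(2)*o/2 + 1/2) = sqrt(2)*o^4/2 - 9*o^3/2 + 3*sqrt(2)*o^3/2 - 27*o^2/2 - 17*sqrt(2)*o^2/2 - 51*sqrt(2)*o/2 - 6*o - 18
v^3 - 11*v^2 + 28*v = v*(v - 7)*(v - 4)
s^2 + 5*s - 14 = (s - 2)*(s + 7)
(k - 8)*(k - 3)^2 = k^3 - 14*k^2 + 57*k - 72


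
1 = 1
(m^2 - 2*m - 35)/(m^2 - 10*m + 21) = (m + 5)/(m - 3)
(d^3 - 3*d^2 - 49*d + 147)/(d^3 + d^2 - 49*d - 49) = (d - 3)/(d + 1)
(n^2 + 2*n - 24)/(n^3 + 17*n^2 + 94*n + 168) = (n - 4)/(n^2 + 11*n + 28)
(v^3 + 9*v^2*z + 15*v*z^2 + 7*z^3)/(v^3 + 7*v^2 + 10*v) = (v^3 + 9*v^2*z + 15*v*z^2 + 7*z^3)/(v*(v^2 + 7*v + 10))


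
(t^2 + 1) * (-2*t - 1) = -2*t^3 - t^2 - 2*t - 1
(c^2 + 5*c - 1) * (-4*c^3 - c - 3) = -4*c^5 - 20*c^4 + 3*c^3 - 8*c^2 - 14*c + 3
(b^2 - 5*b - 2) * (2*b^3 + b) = 2*b^5 - 10*b^4 - 3*b^3 - 5*b^2 - 2*b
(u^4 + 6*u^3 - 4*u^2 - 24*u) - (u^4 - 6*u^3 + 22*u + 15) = 12*u^3 - 4*u^2 - 46*u - 15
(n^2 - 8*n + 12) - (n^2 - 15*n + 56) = 7*n - 44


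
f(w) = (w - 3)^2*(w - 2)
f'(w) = (w - 3)^2 + (w - 2)*(2*w - 6) = (w - 3)*(3*w - 7)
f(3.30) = 0.12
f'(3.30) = 0.87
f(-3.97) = -290.03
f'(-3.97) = 131.80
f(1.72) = -0.46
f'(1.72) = 2.36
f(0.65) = -7.46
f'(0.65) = 11.87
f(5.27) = 16.85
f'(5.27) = 20.00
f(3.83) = 1.26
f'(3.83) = 3.73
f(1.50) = -1.12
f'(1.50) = 3.75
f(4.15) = 2.84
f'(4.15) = 6.27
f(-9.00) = -1584.00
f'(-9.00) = 408.00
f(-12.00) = -3150.00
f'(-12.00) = 645.00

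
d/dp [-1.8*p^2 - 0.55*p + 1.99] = -3.6*p - 0.55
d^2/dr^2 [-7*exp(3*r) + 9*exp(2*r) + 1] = (36 - 63*exp(r))*exp(2*r)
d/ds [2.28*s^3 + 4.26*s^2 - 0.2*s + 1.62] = 6.84*s^2 + 8.52*s - 0.2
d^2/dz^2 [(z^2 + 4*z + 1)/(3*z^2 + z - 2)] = 2*(33*z^3 + 45*z^2 + 81*z + 19)/(27*z^6 + 27*z^5 - 45*z^4 - 35*z^3 + 30*z^2 + 12*z - 8)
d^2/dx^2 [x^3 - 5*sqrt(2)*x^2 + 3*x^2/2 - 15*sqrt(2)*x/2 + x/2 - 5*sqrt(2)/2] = 6*x - 10*sqrt(2) + 3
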